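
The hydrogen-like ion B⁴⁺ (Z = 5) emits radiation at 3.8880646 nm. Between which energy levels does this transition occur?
n = 4 → n = 1

First, find the photon energy from the wavelength (hc = 1239.84 eV·nm):
E = hc/λ = 1239.84 eV·nm / 3.8880646 nm = 318.88359 eV

The energy levels of B⁴⁺ satisfy E_n = -13.6057 × 5² / n² eV, so an emission n_i → n_f releases
ΔE = 13.6057 × 5² × (1/n_f² − 1/n_i²) eV.

Setting ΔE equal to the photon energy:
1/n_f² − 1/n_i² = 318.88359 / (13.6057 × 5²) = 0.93749999

Since 1/n_i² must be positive, we need 1/n_f² > 0.93749999, i.e. n_f ≤ 1. For each allowed n_f, solve n_i = (1/n_f² − 0.93749999)^(−1/2) and check whether it is a whole number:
  n_f = 1: 1/n_i² = 1.00000000 − 0.93749999 = 0.06250001 → n_i = 4.000  → integer, n_i = 4 ✓

Only n_f = 1 gives an integer upper level, n_i = 4.

The transition is from n = 4 to n = 1 (emission).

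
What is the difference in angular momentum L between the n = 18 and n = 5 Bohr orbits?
1.371e-33 J·s (or 13ℏ)

In the Bohr model, L_n = nℏ where ℏ = 1.05457e-34 J·s.

L_18 = 18ℏ = 1.89823e-33 J·s
L_5 = 5ℏ = 5.27285e-34 J·s

ΔL = L_18 - L_5 = (18 - 5)ℏ = 13ℏ
ΔL = 13 × 1.05457e-34 J·s = 1.371e-33 J·s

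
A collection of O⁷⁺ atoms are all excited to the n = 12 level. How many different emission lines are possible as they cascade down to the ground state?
66

The electron can occupy levels n = 1, 2, ..., 12 during de-excitation — that is m = 12 - 1 + 1 = 12 distinct levels.

The number of distinct spectral lines equals the number of ways to choose 2 of these m levels (each pair gives one possible emission transition):

Number of lines = m(m-1)/2 = 12×11/2 = 66

These correspond to all possible transitions between the 12 levels:
12 → 11, 12 → 10, 12 → 9, 12 → 8, 12 → 7, 12 → 6, 12 → 5, 12 → 4...

Each transition produces a photon with a unique energy (and thus wavelength). This count does not depend on Z.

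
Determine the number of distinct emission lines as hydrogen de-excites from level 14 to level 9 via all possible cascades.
15

The electron can occupy levels n = 9, 10, ..., 14 during de-excitation — that is m = 14 - 9 + 1 = 6 distinct levels.

The number of distinct spectral lines equals the number of ways to choose 2 of these m levels (each pair gives one possible emission transition):

Number of lines = m(m-1)/2 = 6×5/2 = 15

These correspond to all possible transitions between the 6 levels:
14 → 13, 14 → 12, 14 → 11, 14 → 10, 14 → 9, 13 → 12, 13 → 11, 13 → 10...

Each transition produces a photon with a unique energy (and thus wavelength). This count does not depend on Z.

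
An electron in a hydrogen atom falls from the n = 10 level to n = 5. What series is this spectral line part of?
Pfund series

The spectral series in hydrogen are named based on the final (lower) energy level:
- Lyman series: n_final = 1 (ultraviolet)
- Balmer series: n_final = 2 (visible/near-UV)
- Paschen series: n_final = 3 (infrared)
- Brackett series: n_final = 4 (infrared)
- Pfund series: n_final = 5 (far infrared)

Since this transition ends at n = 5, it belongs to the Pfund series.

For reference, this 10 → 5 line has photon energy
ΔE = 13.6057 eV × (1/5² - 1/10²) = 0.40817100 eV,
corresponding to wavelength λ = hc/ΔE = 1239.84 eV·nm / 0.40817100 eV = 3037.55 nm in the far infrared region.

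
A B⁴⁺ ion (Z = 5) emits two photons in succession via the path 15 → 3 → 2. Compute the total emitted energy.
83.524 eV

The energy levels of B⁴⁺ are E_n = -13.6057 × 5² / n² eV.

First transition (15 → 3):
ΔE₁ = |E_3 - E_15|
ΔE₁ = |-37.793611111 - (-1.511744444)| = 36.281867 eV

Second transition (3 → 2):
ΔE₂ = |E_2 - E_3|
ΔE₂ = |-85.035625000 - (-37.793611111)| = 47.242014 eV

Total energy released:
E_total = ΔE₁ + ΔE₂ = 36.281867 + 47.242014 = 83.524 eV

Note: This equals the direct transition 15 → 2: 83.524 eV ✓
Energy is conserved regardless of the path taken.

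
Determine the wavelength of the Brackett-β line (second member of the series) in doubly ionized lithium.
291.60484 nm

The lines of a series are numbered from the longest wavelength (smallest ΔE) outward; the second line is the transition from n = n_f + 2 to n_f.
The Brackett series has all transitions ending at n_f = 4.

For Li²⁺ (Z = 3), the second line (β-line) is the jump from n = 6 to n = 4:
E_6 = -13.6057 × 3² / 6² = -3.401425000 eV
E_4 = -13.6057 × 3² / 4² = -7.653206250 eV
ΔE = E_6 - E_4 = 4.251781250 eV

λ = hc/E = 1239.84 eV·nm / 4.251781250 eV
λ = 291.60484 nm

This is the β-line of the Brackett series in Li²⁺.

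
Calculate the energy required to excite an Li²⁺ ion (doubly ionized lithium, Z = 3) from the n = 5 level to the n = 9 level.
3.386 eV

The energy levels of a hydrogen-like atom are E_n = -13.6057 Z² eV / n².

Energy at n = 5: E_5 = -13.6057 × 3² / 5² = -4.898052 eV
Energy at n = 9: E_9 = -13.6057 × 3² / 9² = -1.511744 eV

The excitation energy is the difference:
ΔE = E_9 - E_5
ΔE = -1.511744 - (-4.898052)
ΔE = 3.386 eV

Since this is positive, energy must be absorbed (photon absorption).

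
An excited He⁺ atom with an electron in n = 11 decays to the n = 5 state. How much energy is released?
1.727 eV

The energy levels are E_n = -13.6057 Z² eV / n².

Energy at n = 11: E_11 = -13.6057 × 2² / 11² = -0.449775 eV
Energy at n = 5: E_5 = -13.6057 × 2² / 5² = -2.176912 eV

For emission (electron falling to lower state), the photon energy is:
E_photon = E_11 - E_5 = |-0.449775 - (-2.176912)|
E_photon = 1.727 eV

This energy is carried away by the emitted photon.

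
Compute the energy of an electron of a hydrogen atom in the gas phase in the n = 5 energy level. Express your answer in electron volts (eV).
-0.54 eV

The energy levels of a hydrogen-like atom are given by:
E_n = -13.6057 eV / n²

For n = 5:
E_5 = -13.6057 eV / 5²
E_5 = -13.6057 eV / 25
E_5 = -0.54 eV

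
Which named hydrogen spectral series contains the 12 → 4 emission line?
Brackett series

The spectral series in hydrogen are named based on the final (lower) energy level:
- Lyman series: n_final = 1 (ultraviolet)
- Balmer series: n_final = 2 (visible/near-UV)
- Paschen series: n_final = 3 (infrared)
- Brackett series: n_final = 4 (infrared)
- Pfund series: n_final = 5 (far infrared)

Since this transition ends at n = 4, it belongs to the Brackett series.

For reference, this 12 → 4 line has photon energy
ΔE = 13.6057 eV × (1/4² - 1/12²) = 0.75587222222 eV,
corresponding to wavelength λ = hc/ΔE = 1239.84 eV·nm / 0.75587222222 eV = 1640.27724 nm in the infrared region.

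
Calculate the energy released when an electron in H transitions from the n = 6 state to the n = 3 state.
1.1338 eV

The energy levels are E_n = -13.6057 eV / n².

Energy at n = 6: E_6 = -13.6057 / 6² = -0.3779361 eV
Energy at n = 3: E_3 = -13.6057 / 3² = -1.5117444 eV

For emission (electron falling to lower state), the photon energy is:
E_photon = E_6 - E_3 = |-0.3779361 - (-1.5117444)|
E_photon = 1.1338 eV

This energy is carried away by the emitted photon.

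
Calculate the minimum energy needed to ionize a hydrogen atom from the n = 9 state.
0.168 eV

The ionization energy is the energy needed to remove the electron completely (n → ∞).

For hydrogen, E_n = -13.6057 eV / n².

At n = 9: E_9 = -13.6057 / 9² = -0.167972 eV
At n = ∞: E_∞ = 0 eV

Ionization energy = E_∞ - E_9 = 0 - (-0.167972) = 0.167972 eV
Ionization energy ≈ 0.168 eV

This is also called the binding energy of the electron in state n = 9.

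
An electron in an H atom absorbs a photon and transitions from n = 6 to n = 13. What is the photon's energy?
0.2974 eV

The energy levels of a hydrogen-like atom are E_n = -13.6057 eV / n².

Energy at n = 6: E_6 = -13.6057 / 6² = -0.3779361 eV
Energy at n = 13: E_13 = -13.6057 / 13² = -0.0805071 eV

The excitation energy is the difference:
ΔE = E_13 - E_6
ΔE = -0.0805071 - (-0.3779361)
ΔE = 0.2974 eV

Since this is positive, energy must be absorbed (photon absorption).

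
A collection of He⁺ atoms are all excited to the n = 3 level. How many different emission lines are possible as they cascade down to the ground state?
3

The electron can occupy levels n = 1, 2, ..., 3 during de-excitation — that is m = 3 - 1 + 1 = 3 distinct levels.

The number of distinct spectral lines equals the number of ways to choose 2 of these m levels (each pair gives one possible emission transition):

Number of lines = m(m-1)/2 = 3×2/2 = 3

These correspond to all possible transitions between the 3 levels:
3 → 2, 3 → 1, 2 → 1

Each transition produces a photon with a unique energy (and thus wavelength). This count does not depend on Z.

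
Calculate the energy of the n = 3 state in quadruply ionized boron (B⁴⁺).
-37.79 eV

For hydrogen-like ions, the energy levels scale with Z²:
E_n = -13.6057 Z² / n² eV

For B⁴⁺ (Z = 5) at n = 3:
E_3 = -13.6057 × 5² / 3²
E_3 = -13.6057 × 25 / 9
E_3 = -340.1425 / 9
E_3 = -37.79 eV

The energy is 25 times more negative than hydrogen at the same n due to the stronger nuclear charge.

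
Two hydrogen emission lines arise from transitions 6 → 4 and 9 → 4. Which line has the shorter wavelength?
9 → 4

Calculate the energy for each transition:

Transition 6 → 4:
ΔE₁ = |E_4 - E_6| = |-13.6057/4² - (-13.6057/6²)|
ΔE₁ = |-0.8503562500 - (-0.3779361111)| = 0.4724201 eV

Transition 9 → 4:
ΔE₂ = |E_4 - E_9| = |-13.6057/4² - (-13.6057/9²)|
ΔE₂ = |-0.8503562500 - (-0.1679716049)| = 0.6823846 eV

Since 0.6823846 eV > 0.4724201 eV, the transition 9 → 4 emits the more energetic photon.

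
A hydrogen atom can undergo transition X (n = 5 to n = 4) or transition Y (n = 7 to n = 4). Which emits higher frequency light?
7 → 4

Calculate the energy for each transition:

Transition 5 → 4:
ΔE₁ = |E_4 - E_5| = |-13.6057/4² - (-13.6057/5²)|
ΔE₁ = |-0.85035625 - (-0.54422800)| = 0.30613 eV

Transition 7 → 4:
ΔE₂ = |E_4 - E_7| = |-13.6057/4² - (-13.6057/7²)|
ΔE₂ = |-0.85035625 - (-0.27766735)| = 0.57269 eV

Since 0.57269 eV > 0.30613 eV, the transition 7 → 4 emits the more energetic photon.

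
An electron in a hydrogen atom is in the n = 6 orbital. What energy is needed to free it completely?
0.3779 eV

The ionization energy is the energy needed to remove the electron completely (n → ∞).

For hydrogen, E_n = -13.6057 eV / n².

At n = 6: E_6 = -13.6057 / 6² = -0.3779361 eV
At n = ∞: E_∞ = 0 eV

Ionization energy = E_∞ - E_6 = 0 - (-0.3779361) = 0.3779361 eV
Ionization energy ≈ 0.3779 eV

This is also called the binding energy of the electron in state n = 6.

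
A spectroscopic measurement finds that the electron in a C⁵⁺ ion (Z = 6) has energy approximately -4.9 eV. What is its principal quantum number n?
n = 10

The exact energy levels follow E_n = -13.6057 Z² / n² eV with Z = 6.

The measured value (-4.9 eV) is reported to only 2 significant figures, so we must test candidate n values and see which one matches to that precision.

Candidate energies:
  n = 8:  E = -13.6057 × 6² / 8² = -7.65321 eV
  n = 9:  E = -13.6057 × 6² / 9² = -6.04698 eV
  n = 10:  E = -13.6057 × 6² / 10² = -4.89805 eV  ← matches
  n = 11:  E = -13.6057 × 6² / 11² = -4.04798 eV
  n = 12:  E = -13.6057 × 6² / 12² = -3.40143 eV

Checking against the measurement of -4.9 eV (2 sig figs), only n = 10 agrees:
E_10 = -4.89805 eV, which rounds to -4.9 eV ✓

Therefore n = 10.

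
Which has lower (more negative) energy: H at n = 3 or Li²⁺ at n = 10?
H at n = 3 (E = -1.51 eV)

Using E_n = -13.6057 Z² / n² eV:

H (Z = 1) at n = 3:
E = -13.6057 × 1² / 3² = -13.6057 × 1 / 9 = -1.51174 eV

Li²⁺ (Z = 3) at n = 10:
E = -13.6057 × 3² / 10² = -13.6057 × 9 / 100 = -1.22451 eV

Since -1.51174 eV < -1.22451 eV,
H at n = 3 is more tightly bound (requires more energy to ionize).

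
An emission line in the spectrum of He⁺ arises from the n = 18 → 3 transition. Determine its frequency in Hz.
1.4215e+15 Hz

First, find the transition energy:
E_18 = -13.6057 × 2² / 18² = -0.1679716 eV
E_3 = -13.6057 × 2² / 3² = -6.0469778 eV
|ΔE| = |E_3 - E_18| = 5.8790062 eV

Convert to Joules: E = 5.8790062 eV × (1.602177 × 10⁻¹⁹ J/eV) = 9.419209e-19 J

Using E = hf:
f = E/h = 9.419209e-19 J / (6.62607 × 10⁻³⁴ J·s)
f = 1.4215e+15 Hz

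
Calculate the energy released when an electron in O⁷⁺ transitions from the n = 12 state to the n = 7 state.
11.7237 eV

The energy levels are E_n = -13.6057 Z² eV / n².

Energy at n = 12: E_12 = -13.6057 × 8² / 12² = -6.0469778 eV
Energy at n = 7: E_7 = -13.6057 × 8² / 7² = -17.7707102 eV

For emission (electron falling to lower state), the photon energy is:
E_photon = E_12 - E_7 = |-6.0469778 - (-17.7707102)|
E_photon = 11.7237 eV

This energy is carried away by the emitted photon.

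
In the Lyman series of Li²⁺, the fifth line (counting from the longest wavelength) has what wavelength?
10.41446 nm

The lines of a series are numbered from the longest wavelength (smallest ΔE) outward; the fifth line is the transition from n = n_f + 5 to n_f.
The Lyman series has all transitions ending at n_f = 1.

For Li²⁺ (Z = 3), the fifth line (ε-line) is the jump from n = 6 to n = 1:
E_6 = -13.6057 × 3² / 6² = -3.4014250 eV
E_1 = -13.6057 × 3² / 1² = -122.4513000 eV
ΔE = E_6 - E_1 = 119.0498750 eV

λ = hc/E = 1239.84 eV·nm / 119.0498750 eV
λ = 10.41446 nm

This is the ε-line of the Lyman series in Li²⁺.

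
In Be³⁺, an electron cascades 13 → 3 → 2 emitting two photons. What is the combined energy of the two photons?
53.13469 eV

The energy levels of Be³⁺ are E_n = -13.6057 × 4² / n² eV.

First transition (13 → 3):
ΔE₁ = |E_3 - E_13|
ΔE₁ = |-24.18791111111 - (-1.28811360947)| = 22.89979750 eV

Second transition (3 → 2):
ΔE₂ = |E_2 - E_3|
ΔE₂ = |-54.42280000000 - (-24.18791111111)| = 30.23488889 eV

Total energy released:
E_total = ΔE₁ + ΔE₂ = 22.89979750 + 30.23488889 = 53.13469 eV

Note: This equals the direct transition 13 → 2: 53.13469 eV ✓
Energy is conserved regardless of the path taken.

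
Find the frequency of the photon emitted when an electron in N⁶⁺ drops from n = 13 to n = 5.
5.49423e+15 Hz

First, find the transition energy:
E_13 = -13.6057 × 7² / 13² = -3.9448479 eV
E_5 = -13.6057 × 7² / 5² = -26.6671720 eV
|ΔE| = |E_5 - E_13| = 22.7223241 eV

Convert to Joules: E = 22.7223241 eV × (1.602177 × 10⁻¹⁹ J/eV) = 3.6405185e-18 J

Using E = hf:
f = E/h = 3.6405185e-18 J / (6.62607 × 10⁻³⁴ J·s)
f = 5.49423e+15 Hz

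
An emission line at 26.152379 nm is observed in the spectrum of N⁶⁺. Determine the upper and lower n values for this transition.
n = 5 → n = 3

First, find the photon energy from the wavelength (hc = 1239.84 eV·nm):
E = hc/λ = 1239.84 eV·nm / 26.152379 nm = 47.408307 eV

The energy levels of N⁶⁺ satisfy E_n = -13.6057 × 7² / n² eV, so an emission n_i → n_f releases
ΔE = 13.6057 × 7² × (1/n_f² − 1/n_i²) eV.

Setting ΔE equal to the photon energy:
1/n_f² − 1/n_i² = 47.408307 / (13.6057 × 7²) = 0.071111113

Since 1/n_i² must be positive, we need 1/n_f² > 0.071111113, i.e. n_f ≤ 3. For each allowed n_f, solve n_i = (1/n_f² − 0.071111113)^(−1/2) and check whether it is a whole number:
  n_f = 1: 1/n_i² = 1.000000000 − 0.071111113 = 0.928888887 → n_i = 1.038  (not an integer) ✗
  n_f = 2: 1/n_i² = 0.250000000 − 0.071111113 = 0.178888887 → n_i = 2.364  (not an integer) ✗
  n_f = 3: 1/n_i² = 0.111111111 − 0.071111113 = 0.039999998 → n_i = 5.000  → integer, n_i = 5 ✓

Only n_f = 3 gives an integer upper level, n_i = 5.

The transition is from n = 5 to n = 3 (emission).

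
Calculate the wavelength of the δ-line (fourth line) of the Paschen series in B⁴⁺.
40.187 nm

The lines of a series are numbered from the longest wavelength (smallest ΔE) outward; the fourth line is the transition from n = n_f + 4 to n_f.
The Paschen series has all transitions ending at n_f = 3.

For B⁴⁺ (Z = 5), the fourth line (δ-line) is the jump from n = 7 to n = 3:
E_7 = -13.6057 × 5² / 7² = -6.94168 eV
E_3 = -13.6057 × 5² / 3² = -37.79361 eV
ΔE = E_7 - E_3 = 30.85193 eV

λ = hc/E = 1239.84 eV·nm / 30.85193 eV
λ = 40.187 nm

This is the δ-line of the Paschen series in B⁴⁺.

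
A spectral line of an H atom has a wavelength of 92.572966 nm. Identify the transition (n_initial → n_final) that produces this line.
n = 8 → n = 1

First, find the photon energy from the wavelength (hc = 1239.84 eV·nm):
E = hc/λ = 1239.84 eV·nm / 92.572966 nm = 13.393111 eV

The energy levels of hydrogen satisfy E_n = -13.6057 / n² eV, so an emission n_i → n_f releases
ΔE = 13.6057 × (1/n_f² − 1/n_i²) eV.

Setting ΔE equal to the photon energy:
1/n_f² − 1/n_i² = 13.393111 / 13.6057 = 0.98437500

Since 1/n_i² must be positive, we need 1/n_f² > 0.98437500, i.e. n_f ≤ 1. For each allowed n_f, solve n_i = (1/n_f² − 0.98437500)^(−1/2) and check whether it is a whole number:
  n_f = 1: 1/n_i² = 1.00000000 − 0.98437500 = 0.01562500 → n_i = 8.000  → integer, n_i = 8 ✓

Only n_f = 1 gives an integer upper level, n_i = 8.

The transition is from n = 8 to n = 1 (emission).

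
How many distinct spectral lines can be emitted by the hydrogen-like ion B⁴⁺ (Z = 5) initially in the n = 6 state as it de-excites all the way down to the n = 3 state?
6

The electron can occupy levels n = 3, 4, ..., 6 during de-excitation — that is m = 6 - 3 + 1 = 4 distinct levels.

The number of distinct spectral lines equals the number of ways to choose 2 of these m levels (each pair gives one possible emission transition):

Number of lines = m(m-1)/2 = 4×3/2 = 6

These correspond to all possible transitions between the 4 levels:
6 → 5, 6 → 4, 6 → 3, 5 → 4, 5 → 3, 4 → 3

Each transition produces a photon with a unique energy (and thus wavelength). This count does not depend on Z.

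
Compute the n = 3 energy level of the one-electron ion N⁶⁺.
-74.07548 eV

For hydrogen-like ions, the energy levels scale with Z²:
E_n = -13.6057 Z² / n² eV

For N⁶⁺ (Z = 7) at n = 3:
E_3 = -13.6057 × 7² / 3²
E_3 = -13.6057 × 49 / 9
E_3 = -666.6793 / 9
E_3 = -74.07548 eV

The energy is 49 times more negative than hydrogen at the same n due to the stronger nuclear charge.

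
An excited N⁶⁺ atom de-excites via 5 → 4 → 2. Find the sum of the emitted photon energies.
140.00 eV

The energy levels of N⁶⁺ are E_n = -13.6057 × 7² / n² eV.

First transition (5 → 4):
ΔE₁ = |E_4 - E_5|
ΔE₁ = |-41.66745625 - (-26.66717200)| = 15.00028 eV

Second transition (4 → 2):
ΔE₂ = |E_2 - E_4|
ΔE₂ = |-166.66982500 - (-41.66745625)| = 125.00237 eV

Total energy released:
E_total = ΔE₁ + ΔE₂ = 15.00028 + 125.00237 = 140.00 eV

Note: This equals the direct transition 5 → 2: 140.00 eV ✓
Energy is conserved regardless of the path taken.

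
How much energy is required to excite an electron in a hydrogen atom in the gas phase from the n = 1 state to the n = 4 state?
12.76 eV

The energy levels of a hydrogen-like atom are E_n = -13.6057 eV / n².

Energy at n = 1: E_1 = -13.6057 / 1² = -13.60570 eV
Energy at n = 4: E_4 = -13.6057 / 4² = -0.85036 eV

The excitation energy is the difference:
ΔE = E_4 - E_1
ΔE = -0.85036 - (-13.60570)
ΔE = 12.76 eV

Since this is positive, energy must be absorbed (photon absorption).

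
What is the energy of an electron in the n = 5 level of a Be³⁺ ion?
-8.708 eV

For hydrogen-like ions, the energy levels scale with Z²:
E_n = -13.6057 Z² / n² eV

For Be³⁺ (Z = 4) at n = 5:
E_5 = -13.6057 × 4² / 5²
E_5 = -13.6057 × 16 / 25
E_5 = -217.6912 / 25
E_5 = -8.708 eV

The energy is 16 times more negative than hydrogen at the same n due to the stronger nuclear charge.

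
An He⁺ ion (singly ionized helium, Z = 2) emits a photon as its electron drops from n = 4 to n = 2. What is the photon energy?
10.20 eV

The energy levels are E_n = -13.6057 Z² eV / n².

Energy at n = 4: E_4 = -13.6057 × 2² / 4² = -3.40143 eV
Energy at n = 2: E_2 = -13.6057 × 2² / 2² = -13.60570 eV

For emission (electron falling to lower state), the photon energy is:
E_photon = E_4 - E_2 = |-3.40143 - (-13.60570)|
E_photon = 10.20 eV

This energy is carried away by the emitted photon.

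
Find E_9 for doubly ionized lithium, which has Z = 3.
-1.51174 eV

For hydrogen-like ions, the energy levels scale with Z²:
E_n = -13.6057 Z² / n² eV

For Li²⁺ (Z = 3) at n = 9:
E_9 = -13.6057 × 3² / 9²
E_9 = -13.6057 × 9 / 81
E_9 = -122.4513 / 81
E_9 = -1.51174 eV

The energy is 9 times more negative than hydrogen at the same n due to the stronger nuclear charge.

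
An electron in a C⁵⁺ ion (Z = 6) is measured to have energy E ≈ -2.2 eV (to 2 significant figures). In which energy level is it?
n = 15

The exact energy levels follow E_n = -13.6057 Z² / n² eV with Z = 6.

The measured value (-2.2 eV) is reported to only 2 significant figures, so we must test candidate n values and see which one matches to that precision.

Candidate energies:
  n = 13:  E = -13.6057 × 6² / 13² = -2.89826 eV
  n = 14:  E = -13.6057 × 6² / 14² = -2.49901 eV
  n = 15:  E = -13.6057 × 6² / 15² = -2.17691 eV  ← matches
  n = 16:  E = -13.6057 × 6² / 16² = -1.91330 eV
  n = 17:  E = -13.6057 × 6² / 17² = -1.69483 eV

Checking against the measurement of -2.2 eV (2 sig figs), only n = 15 agrees:
E_15 = -2.17691 eV, which rounds to -2.2 eV ✓

Therefore n = 15.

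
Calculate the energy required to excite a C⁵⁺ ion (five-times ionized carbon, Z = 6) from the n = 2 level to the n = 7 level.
112.455 eV

The energy levels of a hydrogen-like atom are E_n = -13.6057 Z² eV / n².

Energy at n = 2: E_2 = -13.6057 × 6² / 2² = -122.451300 eV
Energy at n = 7: E_7 = -13.6057 × 6² / 7² = -9.996024 eV

The excitation energy is the difference:
ΔE = E_7 - E_2
ΔE = -9.996024 - (-122.451300)
ΔE = 112.455 eV

Since this is positive, energy must be absorbed (photon absorption).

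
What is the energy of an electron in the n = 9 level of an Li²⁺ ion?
-1.51 eV

For hydrogen-like ions, the energy levels scale with Z²:
E_n = -13.6057 Z² / n² eV

For Li²⁺ (Z = 3) at n = 9:
E_9 = -13.6057 × 3² / 9²
E_9 = -13.6057 × 9 / 81
E_9 = -122.4513 / 81
E_9 = -1.51 eV

The energy is 9 times more negative than hydrogen at the same n due to the stronger nuclear charge.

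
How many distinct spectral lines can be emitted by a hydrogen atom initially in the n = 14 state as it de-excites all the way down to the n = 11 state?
6

The electron can occupy levels n = 11, 12, ..., 14 during de-excitation — that is m = 14 - 11 + 1 = 4 distinct levels.

The number of distinct spectral lines equals the number of ways to choose 2 of these m levels (each pair gives one possible emission transition):

Number of lines = m(m-1)/2 = 4×3/2 = 6

These correspond to all possible transitions between the 4 levels:
14 → 13, 14 → 12, 14 → 11, 13 → 12, 13 → 11, 12 → 11

Each transition produces a photon with a unique energy (and thus wavelength). This count does not depend on Z.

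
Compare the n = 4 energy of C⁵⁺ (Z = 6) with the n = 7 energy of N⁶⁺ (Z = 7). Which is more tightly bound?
C⁵⁺ at n = 4 (E = -30.6128 eV)

Using E_n = -13.6057 Z² / n² eV:

C⁵⁺ (Z = 6) at n = 4:
E = -13.6057 × 6² / 4² = -13.6057 × 36 / 16 = -30.6128250 eV

N⁶⁺ (Z = 7) at n = 7:
E = -13.6057 × 7² / 7² = -13.6057 × 49 / 49 = -13.6057000 eV

Since -30.6128250 eV < -13.6057000 eV,
C⁵⁺ at n = 4 is more tightly bound (requires more energy to ionize).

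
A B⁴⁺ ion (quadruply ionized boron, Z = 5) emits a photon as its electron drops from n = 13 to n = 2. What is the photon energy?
83.023 eV

The energy levels are E_n = -13.6057 Z² eV / n².

Energy at n = 13: E_13 = -13.6057 × 5² / 13² = -2.012678 eV
Energy at n = 2: E_2 = -13.6057 × 5² / 2² = -85.035625 eV

For emission (electron falling to lower state), the photon energy is:
E_photon = E_13 - E_2 = |-2.012678 - (-85.035625)|
E_photon = 83.023 eV

This energy is carried away by the emitted photon.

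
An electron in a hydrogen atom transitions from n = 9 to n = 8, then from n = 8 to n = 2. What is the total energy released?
3.233 eV

The energy levels of hydrogen are E_n = -13.6057 / n² eV.

First transition (9 → 8):
ΔE₁ = |E_8 - E_9|
ΔE₁ = |-0.212589063 - (-0.167971605)| = 0.044617 eV

Second transition (8 → 2):
ΔE₂ = |E_2 - E_8|
ΔE₂ = |-3.401425000 - (-0.212589063)| = 3.188836 eV

Total energy released:
E_total = ΔE₁ + ΔE₂ = 0.044617 + 3.188836 = 3.233 eV

Note: This equals the direct transition 9 → 2: 3.233 eV ✓
Energy is conserved regardless of the path taken.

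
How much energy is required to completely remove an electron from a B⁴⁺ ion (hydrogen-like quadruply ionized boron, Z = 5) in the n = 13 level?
2.01 eV

The ionization energy is the energy needed to remove the electron completely (n → ∞).

For a hydrogen-like ion with Z = 5, E_n = -13.6057 Z² / n² eV.

At n = 13: E_13 = -13.6057 × 5² / 13² = -2.01268 eV
At n = ∞: E_∞ = 0 eV

Ionization energy = E_∞ - E_13 = 0 - (-2.01268) = 2.01268 eV
Ionization energy ≈ 2.01 eV

This is also called the binding energy of the electron in state n = 13.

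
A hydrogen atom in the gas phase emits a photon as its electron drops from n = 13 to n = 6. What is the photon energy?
0.30 eV

The energy levels are E_n = -13.6057 eV / n².

Energy at n = 13: E_13 = -13.6057 / 13² = -0.08051 eV
Energy at n = 6: E_6 = -13.6057 / 6² = -0.37794 eV

For emission (electron falling to lower state), the photon energy is:
E_photon = E_13 - E_6 = |-0.08051 - (-0.37794)|
E_photon = 0.30 eV

This energy is carried away by the emitted photon.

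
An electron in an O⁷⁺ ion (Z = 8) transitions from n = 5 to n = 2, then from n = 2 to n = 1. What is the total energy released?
835.934208 eV

The energy levels of O⁷⁺ are E_n = -13.6057 × 8² / n² eV.

First transition (5 → 2):
ΔE₁ = |E_2 - E_5|
ΔE₁ = |-217.691200000000 - (-34.830592000000)| = 182.860608000 eV

Second transition (2 → 1):
ΔE₂ = |E_1 - E_2|
ΔE₂ = |-870.764800000000 - (-217.691200000000)| = 653.073600000 eV

Total energy released:
E_total = ΔE₁ + ΔE₂ = 182.860608000 + 653.073600000 = 835.934208 eV

Note: This equals the direct transition 5 → 1: 835.934208 eV ✓
Energy is conserved regardless of the path taken.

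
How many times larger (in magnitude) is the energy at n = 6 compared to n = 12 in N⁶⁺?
4.000

Using E_n = -13.6057 Z² / n² eV with Z = 7:

E_6 = -13.6057 × 7² / 6² = -666.6793 / 36 = -18.518869444 eV
E_12 = -13.6057 × 7² / 12² = -666.6793 / 144 = -4.629717361 eV

The ratio is:
E_6/E_12 = (-18.518869444) / (-4.629717361)
E_6/E_12 = (-666.6793/36) / (-666.6793/144)
E_6/E_12 = 144/36
E_6/E_12 = 4.000
(Note: the Z² factors cancel in the ratio.)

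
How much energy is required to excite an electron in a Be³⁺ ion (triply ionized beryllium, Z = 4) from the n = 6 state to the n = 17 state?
5.293721 eV

The energy levels of a hydrogen-like atom are E_n = -13.6057 Z² eV / n².

Energy at n = 6: E_6 = -13.6057 × 4² / 6² = -6.046977778 eV
Energy at n = 17: E_17 = -13.6057 × 4² / 17² = -0.753256747 eV

The excitation energy is the difference:
ΔE = E_17 - E_6
ΔE = -0.753256747 - (-6.046977778)
ΔE = 5.293721 eV

Since this is positive, energy must be absorbed (photon absorption).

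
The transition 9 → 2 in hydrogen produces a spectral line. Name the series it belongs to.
Balmer series

The spectral series in hydrogen are named based on the final (lower) energy level:
- Lyman series: n_final = 1 (ultraviolet)
- Balmer series: n_final = 2 (visible/near-UV)
- Paschen series: n_final = 3 (infrared)
- Brackett series: n_final = 4 (infrared)
- Pfund series: n_final = 5 (far infrared)

Since this transition ends at n = 2, it belongs to the Balmer series.

For reference, this 9 → 2 line has photon energy
ΔE = 13.6057 eV × (1/2² - 1/9²) = 3.233453395 eV,
corresponding to wavelength λ = hc/ΔE = 1239.84 eV·nm / 3.233453395 eV = 383.44143 nm in the visible/near-UV region.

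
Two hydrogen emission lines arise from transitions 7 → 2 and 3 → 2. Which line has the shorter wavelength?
7 → 2

Calculate the energy for each transition:

Transition 7 → 2:
ΔE₁ = |E_2 - E_7| = |-13.6057/2² - (-13.6057/7²)|
ΔE₁ = |-3.401425000000 - (-0.277667346939)| = 3.123757653 eV

Transition 3 → 2:
ΔE₂ = |E_2 - E_3| = |-13.6057/2² - (-13.6057/3²)|
ΔE₂ = |-3.401425000000 - (-1.511744444444)| = 1.889680556 eV

Since 3.123757653 eV > 1.889680556 eV, the transition 7 → 2 emits the more energetic photon.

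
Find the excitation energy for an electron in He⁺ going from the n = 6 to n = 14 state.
1.234 eV

The energy levels of a hydrogen-like atom are E_n = -13.6057 Z² eV / n².

Energy at n = 6: E_6 = -13.6057 × 2² / 6² = -1.511744 eV
Energy at n = 14: E_14 = -13.6057 × 2² / 14² = -0.277667 eV

The excitation energy is the difference:
ΔE = E_14 - E_6
ΔE = -0.277667 - (-1.511744)
ΔE = 1.234 eV

Since this is positive, energy must be absorbed (photon absorption).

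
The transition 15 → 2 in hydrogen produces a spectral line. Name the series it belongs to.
Balmer series

The spectral series in hydrogen are named based on the final (lower) energy level:
- Lyman series: n_final = 1 (ultraviolet)
- Balmer series: n_final = 2 (visible/near-UV)
- Paschen series: n_final = 3 (infrared)
- Brackett series: n_final = 4 (infrared)
- Pfund series: n_final = 5 (far infrared)

Since this transition ends at n = 2, it belongs to the Balmer series.

For reference, this 15 → 2 line has photon energy
ΔE = 13.6057 eV × (1/2² - 1/15²) = 3.340955222 eV,
corresponding to wavelength λ = hc/ΔE = 1239.84 eV·nm / 3.340955222 eV = 371.10345 nm in the visible/near-UV region.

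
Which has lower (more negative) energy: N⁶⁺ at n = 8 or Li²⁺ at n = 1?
Li²⁺ at n = 1 (E = -122.451 eV)

Using E_n = -13.6057 Z² / n² eV:

N⁶⁺ (Z = 7) at n = 8:
E = -13.6057 × 7² / 8² = -13.6057 × 49 / 64 = -10.416864 eV

Li²⁺ (Z = 3) at n = 1:
E = -13.6057 × 3² / 1² = -13.6057 × 9 / 1 = -122.451300 eV

Since -122.451300 eV < -10.416864 eV,
Li²⁺ at n = 1 is more tightly bound (requires more energy to ionize).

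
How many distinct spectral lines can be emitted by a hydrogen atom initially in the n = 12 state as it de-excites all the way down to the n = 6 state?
21

The electron can occupy levels n = 6, 7, ..., 12 during de-excitation — that is m = 12 - 6 + 1 = 7 distinct levels.

The number of distinct spectral lines equals the number of ways to choose 2 of these m levels (each pair gives one possible emission transition):

Number of lines = m(m-1)/2 = 7×6/2 = 21

These correspond to all possible transitions between the 7 levels:
12 → 11, 12 → 10, 12 → 9, 12 → 8, 12 → 7, 12 → 6, 11 → 10, 11 → 9...

Each transition produces a photon with a unique energy (and thus wavelength). This count does not depend on Z.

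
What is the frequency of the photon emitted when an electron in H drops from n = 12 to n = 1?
3.2670e+15 Hz

First, find the transition energy:
E_12 = -13.6057 / 12² = -0.09448403 eV
E_1 = -13.6057 / 1² = -13.60570000 eV
|ΔE| = |E_1 - E_12| = 13.51121597 eV

Convert to Joules: E = 13.51121597 eV × (1.602177 × 10⁻¹⁹ J/eV) = 2.164736e-18 J

Using E = hf:
f = E/h = 2.164736e-18 J / (6.62607 × 10⁻³⁴ J·s)
f = 3.2670e+15 Hz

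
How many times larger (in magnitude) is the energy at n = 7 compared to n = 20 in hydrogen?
8.163265

Using E_n = -13.6057 Z² / n² eV with Z = 1:

E_7 = -13.6057 / 7² = -13.6057 / 49 = -0.277667346939 eV
E_20 = -13.6057 / 20² = -13.6057 / 400 = -0.034014250000 eV

The ratio is:
E_7/E_20 = (-0.277667346939) / (-0.034014250000)
E_7/E_20 = (-13.6057/49) / (-13.6057/400)
E_7/E_20 = 400/49
E_7/E_20 = 8.163265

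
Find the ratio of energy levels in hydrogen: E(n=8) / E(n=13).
2.640625

Using E_n = -13.6057 Z² / n² eV with Z = 1:

E_8 = -13.6057 / 8² = -13.6057 / 64 = -0.212589062500 eV
E_13 = -13.6057 / 13² = -13.6057 / 169 = -0.080507100592 eV

The ratio is:
E_8/E_13 = (-0.212589062500) / (-0.080507100592)
E_8/E_13 = (-13.6057/64) / (-13.6057/169)
E_8/E_13 = 169/64
E_8/E_13 = 2.640625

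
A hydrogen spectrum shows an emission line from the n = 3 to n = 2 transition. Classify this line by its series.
Balmer series

The spectral series in hydrogen are named based on the final (lower) energy level:
- Lyman series: n_final = 1 (ultraviolet)
- Balmer series: n_final = 2 (visible/near-UV)
- Paschen series: n_final = 3 (infrared)
- Brackett series: n_final = 4 (infrared)
- Pfund series: n_final = 5 (far infrared)

Since this transition ends at n = 2, it belongs to the Balmer series.

For reference, this 3 → 2 line has photon energy
ΔE = 13.6057 eV × (1/2² - 1/3²) = 1.8896806 eV,
corresponding to wavelength λ = hc/ΔE = 1239.84 eV·nm / 1.8896806 eV = 656.111 nm in the visible/near-UV region.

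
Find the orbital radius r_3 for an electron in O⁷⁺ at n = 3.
0.0595 nm (or 0.5953 Å)

The Bohr radius formula is:
r_n = n² a₀ / Z

where a₀ = 0.0529177 nm is the Bohr radius.

For O⁷⁺ (Z = 8) at n = 3:
r_3 = 3² × 0.0529177 nm / 8
r_3 = 9 × 0.0529177 nm / 8
r_3 = 0.47626 nm / 8
r_3 = 0.0595 nm

The electron orbits at approximately 0.0595 nm from the nucleus.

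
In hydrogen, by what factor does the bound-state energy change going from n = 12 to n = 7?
2.9388

Using E_n = -13.6057 Z² / n² eV with Z = 1:

E_7 = -13.6057 / 7² = -13.6057 / 49 = -0.2776673469 eV
E_12 = -13.6057 / 12² = -13.6057 / 144 = -0.0944840278 eV

The ratio is:
E_7/E_12 = (-0.2776673469) / (-0.0944840278)
E_7/E_12 = (-13.6057/49) / (-13.6057/144)
E_7/E_12 = 144/49
E_7/E_12 = 2.9388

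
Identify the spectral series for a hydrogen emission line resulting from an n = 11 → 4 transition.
Brackett series

The spectral series in hydrogen are named based on the final (lower) energy level:
- Lyman series: n_final = 1 (ultraviolet)
- Balmer series: n_final = 2 (visible/near-UV)
- Paschen series: n_final = 3 (infrared)
- Brackett series: n_final = 4 (infrared)
- Pfund series: n_final = 5 (far infrared)

Since this transition ends at n = 4, it belongs to the Brackett series.

For reference, this 11 → 4 line has photon energy
ΔE = 13.6057 eV × (1/4² - 1/11²) = 0.7379124483 eV,
corresponding to wavelength λ = hc/ΔE = 1239.84 eV·nm / 0.7379124483 eV = 1680.1993 nm in the infrared region.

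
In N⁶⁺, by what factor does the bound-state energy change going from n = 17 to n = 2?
72.250

Using E_n = -13.6057 Z² / n² eV with Z = 7:

E_2 = -13.6057 × 7² / 2² = -666.6793 / 4 = -166.669825000 eV
E_17 = -13.6057 × 7² / 17² = -666.6793 / 289 = -2.306848789 eV

The ratio is:
E_2/E_17 = (-166.669825000) / (-2.306848789)
E_2/E_17 = (-666.6793/4) / (-666.6793/289)
E_2/E_17 = 289/4
E_2/E_17 = 72.250
(Note: the Z² factors cancel in the ratio.)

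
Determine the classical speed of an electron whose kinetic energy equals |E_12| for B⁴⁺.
9.115e+05 m/s (or 0.304056% of c)

The binding energy at n = 12 for B⁴⁺ is:
E_12 = -13.6057 × 5²/12² = -2.36210069 eV
|E_12| = 2.36210069 eV

Convert to Joules:
KE = 2.36210069 eV × (1.602177 × 10⁻¹⁹ J/eV) = 3.78450e-19 J

Using KE = ½mv²:
v = √(2·KE/m_e)
v = √(2 × 3.78450e-19 J / 9.10938 × 10⁻³¹ kg)
v = 9.115e+05 m/s

This is approximately 0.304056% the speed of light.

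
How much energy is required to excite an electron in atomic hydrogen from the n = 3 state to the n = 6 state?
1.13 eV

The energy levels of a hydrogen-like atom are E_n = -13.6057 eV / n².

Energy at n = 3: E_3 = -13.6057 / 3² = -1.51174 eV
Energy at n = 6: E_6 = -13.6057 / 6² = -0.37794 eV

The excitation energy is the difference:
ΔE = E_6 - E_3
ΔE = -0.37794 - (-1.51174)
ΔE = 1.13 eV

Since this is positive, energy must be absorbed (photon absorption).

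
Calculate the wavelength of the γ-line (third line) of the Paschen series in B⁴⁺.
43.740726 nm

The lines of a series are numbered from the longest wavelength (smallest ΔE) outward; the third line is the transition from n = n_f + 3 to n_f.
The Paschen series has all transitions ending at n_f = 3.

For B⁴⁺ (Z = 5), the third line (γ-line) is the jump from n = 6 to n = 3:
E_6 = -13.6057 × 5² / 6² = -9.44840278 eV
E_3 = -13.6057 × 5² / 3² = -37.79361111 eV
ΔE = E_6 - E_3 = 28.34520833 eV

λ = hc/E = 1239.84 eV·nm / 28.34520833 eV
λ = 43.740726 nm

This is the γ-line of the Paschen series in B⁴⁺.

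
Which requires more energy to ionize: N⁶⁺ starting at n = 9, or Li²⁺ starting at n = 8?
N⁶⁺ at n = 9 (E = -8.230609 eV)

Using E_n = -13.6057 Z² / n² eV:

N⁶⁺ (Z = 7) at n = 9:
E = -13.6057 × 7² / 9² = -13.6057 × 49 / 81 = -8.230608642 eV

Li²⁺ (Z = 3) at n = 8:
E = -13.6057 × 3² / 8² = -13.6057 × 9 / 64 = -1.913301563 eV

Since -8.230608642 eV < -1.913301563 eV,
N⁶⁺ at n = 9 is more tightly bound (requires more energy to ionize).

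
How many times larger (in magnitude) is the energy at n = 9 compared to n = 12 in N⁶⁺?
1.78

Using E_n = -13.6057 Z² / n² eV with Z = 7:

E_9 = -13.6057 × 7² / 9² = -666.6793 / 81 = -8.23060864 eV
E_12 = -13.6057 × 7² / 12² = -666.6793 / 144 = -4.62971736 eV

The ratio is:
E_9/E_12 = (-8.23060864) / (-4.62971736)
E_9/E_12 = (-666.6793/81) / (-666.6793/144)
E_9/E_12 = 144/81
E_9/E_12 = 1.78
(Note: the Z² factors cancel in the ratio.)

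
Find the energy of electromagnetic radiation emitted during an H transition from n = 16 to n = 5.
0.491081 eV

The energy levels are E_n = -13.6057 eV / n².

Energy at n = 16: E_16 = -13.6057 / 16² = -0.053147266 eV
Energy at n = 5: E_5 = -13.6057 / 5² = -0.544228000 eV

For emission (electron falling to lower state), the photon energy is:
E_photon = E_16 - E_5 = |-0.053147266 - (-0.544228000)|
E_photon = 0.491081 eV

This energy is carried away by the emitted photon.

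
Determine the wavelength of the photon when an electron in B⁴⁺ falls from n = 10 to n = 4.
69.4297 nm

First, find the transition energy using E_n = -13.6057 Z² / n² eV:
E_10 = -13.6057 × 5² / 10² = -3.401425 eV
E_4 = -13.6057 × 5² / 4² = -21.258906 eV

Photon energy: |ΔE| = |E_4 - E_10| = 17.857481 eV

Convert to wavelength using E = hc/λ with hc = 1239.84 eV·nm:
λ = hc/E = 1239.84 eV·nm / 17.857481 eV
λ = 69.4297 nm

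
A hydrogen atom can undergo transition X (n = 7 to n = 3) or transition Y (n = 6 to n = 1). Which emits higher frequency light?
6 → 1

Calculate the energy for each transition:

Transition 7 → 3:
ΔE₁ = |E_3 - E_7| = |-13.6057/3² - (-13.6057/7²)|
ΔE₁ = |-1.511744444444 - (-0.277667346939)| = 1.234077098 eV

Transition 6 → 1:
ΔE₂ = |E_1 - E_6| = |-13.6057/1² - (-13.6057/6²)|
ΔE₂ = |-13.605700000000 - (-0.377936111111)| = 13.227763889 eV

Since 13.227763889 eV > 1.234077098 eV, the transition 6 → 1 emits the more energetic photon.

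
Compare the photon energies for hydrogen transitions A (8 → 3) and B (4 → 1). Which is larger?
4 → 1

Calculate the energy for each transition:

Transition 8 → 3:
ΔE₁ = |E_3 - E_8| = |-13.6057/3² - (-13.6057/8²)|
ΔE₁ = |-1.51174444 - (-0.21258906)| = 1.29916 eV

Transition 4 → 1:
ΔE₂ = |E_1 - E_4| = |-13.6057/1² - (-13.6057/4²)|
ΔE₂ = |-13.60570000 - (-0.85035625)| = 12.75534 eV

Since 12.75534 eV > 1.29916 eV, the transition 4 → 1 emits the more energetic photon.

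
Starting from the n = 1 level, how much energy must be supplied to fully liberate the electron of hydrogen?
13.606 eV

The ionization energy is the energy needed to remove the electron completely (n → ∞).

For hydrogen, E_n = -13.6057 eV / n².

At n = 1: E_1 = -13.6057 / 1² = -13.605700 eV
At n = ∞: E_∞ = 0 eV

Ionization energy = E_∞ - E_1 = 0 - (-13.605700) = 13.605700 eV
Ionization energy ≈ 13.606 eV

This is also called the binding energy of the electron in state n = 1.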